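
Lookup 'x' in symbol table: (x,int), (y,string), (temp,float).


Lookup 'x' → type int


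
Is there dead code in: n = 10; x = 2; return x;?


n is assigned but never read
Dead: 'n = 10'


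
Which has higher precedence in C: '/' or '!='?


'/' is multiplicative (level 10); '!=' is equality (level 6)
Higher level binds tighter
'/' has higher precedence than '!='


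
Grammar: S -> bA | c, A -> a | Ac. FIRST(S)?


Per alternative of S: FIRST(bA) = {b}; FIRST(c) = {c}
FIRST(S) = {b, c}


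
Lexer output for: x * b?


Scan left to right, longest-match per lexeme
Tokens: ID(x), OP(*), ID(b)


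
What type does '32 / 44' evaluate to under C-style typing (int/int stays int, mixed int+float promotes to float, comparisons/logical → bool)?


Operand types: int / int
Rule: mixed int/float promotes to float; int/int stays int
Result type: int


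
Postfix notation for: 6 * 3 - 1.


Left to right (same or higher precedence on left)
Postfix: 6 3 * 1 -


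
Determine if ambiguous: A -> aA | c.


right-linear, alternatives start with distinct terminals 'a' vs 'c': unique leftmost derivation
Unambiguous


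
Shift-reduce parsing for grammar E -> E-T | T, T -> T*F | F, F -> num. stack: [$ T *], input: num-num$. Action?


no handle; shift 'num'
Action: shift


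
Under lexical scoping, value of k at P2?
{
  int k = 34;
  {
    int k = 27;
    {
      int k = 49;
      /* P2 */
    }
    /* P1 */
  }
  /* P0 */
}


k declared in the same block as P2
k = 49


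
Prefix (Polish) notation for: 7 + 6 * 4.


'*' binds tighter: tree is (+ 7 (* 6 4))
Prefix: + 7 * 6 4


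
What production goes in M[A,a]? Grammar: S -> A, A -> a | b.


For [A, a]: 'a' ∈ FIRST(a)
Entry: A -> a


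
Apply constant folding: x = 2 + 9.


2 + 9 = 11 at compile time
Optimized: x = 11


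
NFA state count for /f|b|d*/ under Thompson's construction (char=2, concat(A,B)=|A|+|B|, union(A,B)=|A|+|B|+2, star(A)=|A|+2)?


Syntax tree has 3 char leaf(s), 2 union(s), 1 star(s)
chars contribute 3×2 = 6; each union adds +2; each star adds +2
Total: 6 + 4 + 2 = 12 states


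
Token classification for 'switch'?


Pattern: reserved word
Type: KEYWORD


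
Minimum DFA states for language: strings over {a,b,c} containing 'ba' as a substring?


KMP-style automaton: 2 progress states + 1 absorbing accept = 3
Minimal DFA: 3 states


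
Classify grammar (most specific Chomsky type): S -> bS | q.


Right-linear: every RHS is a terminal or a terminal followed by one nonterminal
Classification: Type 3 (Regular)


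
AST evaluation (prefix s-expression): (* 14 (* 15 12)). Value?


Evaluate inner: (* 15 12) = 180
Evaluate root: (* 14 180) = 2520
Result: 2520


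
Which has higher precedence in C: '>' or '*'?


'*' is multiplicative (level 10); '>' is relational (level 7)
Higher level binds tighter
'*' has higher precedence than '>'


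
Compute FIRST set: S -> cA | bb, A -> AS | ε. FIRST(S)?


Per alternative of S: FIRST(cA) = {c}; FIRST(bb) = {b}
FIRST(S) = {b, c}


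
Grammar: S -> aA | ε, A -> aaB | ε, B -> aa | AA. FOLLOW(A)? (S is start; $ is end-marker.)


$ ∈ FOLLOW(S). For each A -> αBβ: add FIRST(β)\{ε} to FOLLOW(B); if β nullable, add FOLLOW(A).
FOLLOW(A) = {$, a}


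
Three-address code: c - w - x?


Break into single-operator statements:
t1 = c - w
t2 = t1 - x


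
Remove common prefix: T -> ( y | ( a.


Common prefix: '('
Factored: T -> ( T', T' -> y | a


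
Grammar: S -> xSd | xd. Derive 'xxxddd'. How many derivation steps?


Derivation: S => xSd => xxSdd => xxxddd
Steps: 3


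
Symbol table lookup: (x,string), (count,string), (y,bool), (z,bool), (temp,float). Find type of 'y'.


Lookup 'y' → type bool


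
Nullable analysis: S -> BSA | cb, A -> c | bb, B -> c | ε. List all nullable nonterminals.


A nonterminal is nullable iff some alternative derives ε (directly, or every symbol in it is nullable)
Nullable: {B}


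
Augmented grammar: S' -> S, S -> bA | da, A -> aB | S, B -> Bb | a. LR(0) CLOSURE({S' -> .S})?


Start: S' -> .S
For each item with dot before a nonterminal B, add B -> .γ for every B-production
Closure: [S' -> .S, S -> .bA, S -> .da]


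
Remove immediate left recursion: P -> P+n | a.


Left-recursive alternatives: P+n; non-recursive: a
Introduce P': P -> aP', P' -> +nP' | ε


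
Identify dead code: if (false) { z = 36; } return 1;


condition is constant false, so the whole block is unreachable
Dead: 'if (false) { z = 36; }'


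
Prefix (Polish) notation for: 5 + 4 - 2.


left-to-right (same/higher precedence on left): tree is (- (+ 5 4) 2)
Prefix: - + 5 4 2


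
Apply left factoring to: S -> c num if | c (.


Common prefix: 'c'
Factored: S -> c S', S' -> num if | (


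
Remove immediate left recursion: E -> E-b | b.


Left-recursive alternatives: E-b; non-recursive: b
Introduce E': E -> bE', E' -> -bE' | ε


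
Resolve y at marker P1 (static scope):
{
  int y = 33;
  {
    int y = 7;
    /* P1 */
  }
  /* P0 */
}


y declared in the same block as P1
y = 7


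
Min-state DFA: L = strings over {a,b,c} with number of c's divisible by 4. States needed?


Track (count of c) mod 4: states 0..3, accept at 0
Minimal DFA: 4 states


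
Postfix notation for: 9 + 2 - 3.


Left to right (same or higher precedence on left)
Postfix: 9 2 + 3 -


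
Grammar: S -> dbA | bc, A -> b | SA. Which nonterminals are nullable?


A nonterminal is nullable iff some alternative derives ε (directly, or every symbol in it is nullable)
Nullable: {}


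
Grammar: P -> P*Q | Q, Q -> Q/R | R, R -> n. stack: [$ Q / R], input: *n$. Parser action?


handle 'Q/R' on top
Action: reduce (Q -> Q/R)


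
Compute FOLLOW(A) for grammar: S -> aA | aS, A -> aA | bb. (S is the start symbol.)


$ ∈ FOLLOW(S). For each A -> αBβ: add FIRST(β)\{ε} to FOLLOW(B); if β nullable, add FOLLOW(A).
FOLLOW(A) = {$}


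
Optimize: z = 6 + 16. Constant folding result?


6 + 16 = 22 at compile time
Optimized: z = 22


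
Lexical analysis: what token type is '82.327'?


Pattern: digits with a decimal point
Type: FLOAT_LITERAL


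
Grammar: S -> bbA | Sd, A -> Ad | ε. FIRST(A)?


Per alternative of A: FIRST(Ad) = {d}; FIRST(ε) = {ε}
FIRST(A) = {d, ε}


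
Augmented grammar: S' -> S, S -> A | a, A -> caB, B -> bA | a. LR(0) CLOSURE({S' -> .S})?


Start: S' -> .S
For each item with dot before a nonterminal B, add B -> .γ for every B-production
Closure: [S' -> .S, S -> .A, S -> .a, A -> .caB]


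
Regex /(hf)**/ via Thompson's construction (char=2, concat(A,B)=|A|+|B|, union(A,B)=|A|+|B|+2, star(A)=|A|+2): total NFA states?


Syntax tree has 2 char leaf(s), 0 union(s), 2 star(s)
chars contribute 2×2 = 4; each union adds +2; each star adds +2
Total: 4 + 0 + 4 = 8 states


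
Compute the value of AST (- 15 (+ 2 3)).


Evaluate inner: (+ 2 3) = 5
Evaluate root: (- 15 5) = 10
Result: 10


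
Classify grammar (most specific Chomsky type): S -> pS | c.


Right-linear: every RHS is a terminal or a terminal followed by one nonterminal
Classification: Type 3 (Regular)


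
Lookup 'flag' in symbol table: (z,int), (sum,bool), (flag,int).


Lookup 'flag' → type int


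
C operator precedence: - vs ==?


'-' is additive (level 9); '==' is equality (level 6)
Higher level binds tighter
'-' has higher precedence than '=='


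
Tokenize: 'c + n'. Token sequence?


Scan left to right, longest-match per lexeme
Tokens: ID(c), OP(+), ID(n)


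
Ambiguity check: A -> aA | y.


right-linear, alternatives start with distinct terminals 'a' vs 'y': unique leftmost derivation
Unambiguous


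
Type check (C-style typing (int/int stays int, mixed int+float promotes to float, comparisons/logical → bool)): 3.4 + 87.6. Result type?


Operand types: float + float
Rule: mixed int/float promotes to float; int/int stays int
Result type: float


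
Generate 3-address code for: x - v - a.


Break into single-operator statements:
t1 = x - v
t2 = t1 - a


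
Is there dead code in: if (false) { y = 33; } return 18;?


condition is constant false, so the whole block is unreachable
Dead: 'if (false) { y = 33; }'


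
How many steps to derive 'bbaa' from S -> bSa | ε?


Derivation: S => bSa => bbSaa => bbaa
Steps: 3


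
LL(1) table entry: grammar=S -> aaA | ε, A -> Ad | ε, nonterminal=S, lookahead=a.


For [S, a]: 'a' ∈ FIRST(aaA)
Entry: S -> aaA


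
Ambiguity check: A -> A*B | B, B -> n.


precedence layered via separate nonterminal B: deterministic
Unambiguous


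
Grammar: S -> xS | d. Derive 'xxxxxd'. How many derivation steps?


Derivation: S => xS => xxS => xxxS => xxxxS => xxxxxS => xxxxxd
Steps: 6


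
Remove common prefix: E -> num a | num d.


Common prefix: 'num'
Factored: E -> num E', E' -> a | d


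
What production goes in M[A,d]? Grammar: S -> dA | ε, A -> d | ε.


For [A, d]: 'd' ∈ FIRST(d)
Entry: A -> d


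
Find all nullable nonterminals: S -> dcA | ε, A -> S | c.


A nonterminal is nullable iff some alternative derives ε (directly, or every symbol in it is nullable)
Nullable: {A, S}


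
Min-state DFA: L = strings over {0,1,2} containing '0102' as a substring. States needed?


KMP-style automaton: 4 progress states + 1 absorbing accept = 5
Minimal DFA: 5 states


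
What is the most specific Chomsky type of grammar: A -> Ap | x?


Left-linear: every RHS is a terminal or one nonterminal followed by a terminal
Classification: Type 3 (Regular)


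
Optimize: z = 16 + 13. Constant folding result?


16 + 13 = 29 at compile time
Optimized: z = 29


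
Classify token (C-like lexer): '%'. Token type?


Pattern: operator symbol
Type: OPERATOR


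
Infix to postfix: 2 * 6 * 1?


Left to right (same or higher precedence on left)
Postfix: 2 6 * 1 *


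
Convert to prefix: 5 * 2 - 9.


left-to-right (same/higher precedence on left): tree is (- (* 5 2) 9)
Prefix: - * 5 2 9


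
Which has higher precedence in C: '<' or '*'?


'*' is multiplicative (level 10); '<' is relational (level 7)
Higher level binds tighter
'*' has higher precedence than '<'


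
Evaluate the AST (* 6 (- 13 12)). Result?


Evaluate inner: (- 13 12) = 1
Evaluate root: (* 6 1) = 6
Result: 6


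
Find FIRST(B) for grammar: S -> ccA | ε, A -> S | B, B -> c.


Per alternative of B: FIRST(c) = {c}
FIRST(B) = {c}


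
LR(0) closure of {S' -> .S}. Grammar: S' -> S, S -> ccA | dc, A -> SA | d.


Start: S' -> .S
For each item with dot before a nonterminal B, add B -> .γ for every B-production
Closure: [S' -> .S, S -> .ccA, S -> .dc]


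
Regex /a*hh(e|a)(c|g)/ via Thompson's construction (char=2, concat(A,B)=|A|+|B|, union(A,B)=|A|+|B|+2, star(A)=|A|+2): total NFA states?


Syntax tree has 7 char leaf(s), 2 union(s), 1 star(s)
chars contribute 7×2 = 14; each union adds +2; each star adds +2
Total: 14 + 4 + 2 = 20 states


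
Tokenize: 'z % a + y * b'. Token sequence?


Scan left to right, longest-match per lexeme
Tokens: ID(z), OP(%), ID(a), OP(+), ID(y), OP(*), ID(b)


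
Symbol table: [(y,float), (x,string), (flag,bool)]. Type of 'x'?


Lookup 'x' → type string


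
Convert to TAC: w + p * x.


Break into single-operator statements:
t1 = p * x
t2 = w + t1


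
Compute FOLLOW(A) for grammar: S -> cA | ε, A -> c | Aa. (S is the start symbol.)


$ ∈ FOLLOW(S). For each A -> αBβ: add FIRST(β)\{ε} to FOLLOW(B); if β nullable, add FOLLOW(A).
FOLLOW(A) = {$, a}


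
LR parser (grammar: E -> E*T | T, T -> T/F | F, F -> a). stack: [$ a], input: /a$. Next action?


'a' on top is the handle for F -> a
Action: reduce (F -> a)


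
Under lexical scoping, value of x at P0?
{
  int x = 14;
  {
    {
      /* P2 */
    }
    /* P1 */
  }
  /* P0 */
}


x declared in the same block as P0
x = 14


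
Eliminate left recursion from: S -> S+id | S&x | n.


Left-recursive alternatives: S+id, S&x; non-recursive: n
Introduce S': S -> nS', S' -> +idS' | &xS' | ε


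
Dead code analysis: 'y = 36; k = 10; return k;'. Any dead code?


y is assigned but never read
Dead: 'y = 36'


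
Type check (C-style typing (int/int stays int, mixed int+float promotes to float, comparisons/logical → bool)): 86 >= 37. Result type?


Operand types: int >= int
Rule: comparison yields bool
Result type: bool


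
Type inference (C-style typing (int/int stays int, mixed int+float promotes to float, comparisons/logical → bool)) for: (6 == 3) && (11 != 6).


Operand types: bool && bool
Rule: logical operators take bool operands and yield bool
Result type: bool


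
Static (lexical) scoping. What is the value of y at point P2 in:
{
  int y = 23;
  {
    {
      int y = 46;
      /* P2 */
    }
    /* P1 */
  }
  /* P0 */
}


y declared in the same block as P2
y = 46


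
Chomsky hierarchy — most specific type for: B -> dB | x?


Right-linear: every RHS is a terminal or a terminal followed by one nonterminal
Classification: Type 3 (Regular)


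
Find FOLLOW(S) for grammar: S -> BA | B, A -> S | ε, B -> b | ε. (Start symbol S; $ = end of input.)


$ ∈ FOLLOW(S). For each A -> αBβ: add FIRST(β)\{ε} to FOLLOW(B); if β nullable, add FOLLOW(A).
FOLLOW(S) = {$}


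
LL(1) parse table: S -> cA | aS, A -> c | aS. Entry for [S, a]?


For [S, a]: 'a' ∈ FIRST(aS)
Entry: S -> aS


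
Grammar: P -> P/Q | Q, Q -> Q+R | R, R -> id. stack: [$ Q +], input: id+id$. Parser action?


no handle; shift 'id'
Action: shift


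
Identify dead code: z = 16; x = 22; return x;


z is assigned but never read
Dead: 'z = 16'


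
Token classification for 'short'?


Pattern: reserved word
Type: KEYWORD


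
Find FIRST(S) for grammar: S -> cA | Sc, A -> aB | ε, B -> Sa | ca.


Per alternative of S: FIRST(cA) = {c}; FIRST(Sc) = {c}
FIRST(S) = {c}


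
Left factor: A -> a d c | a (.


Common prefix: 'a'
Factored: A -> a A', A' -> d c | (


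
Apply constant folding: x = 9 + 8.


9 + 8 = 17 at compile time
Optimized: x = 17


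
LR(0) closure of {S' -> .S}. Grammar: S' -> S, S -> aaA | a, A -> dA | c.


Start: S' -> .S
For each item with dot before a nonterminal B, add B -> .γ for every B-production
Closure: [S' -> .S, S -> .aaA, S -> .a]


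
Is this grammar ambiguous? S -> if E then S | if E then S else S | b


dangling else: 'if E then if E then b else b' parses two ways
Ambiguous


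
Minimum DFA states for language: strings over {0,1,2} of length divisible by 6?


Track length mod 6: states 0..5, accept at 0
Minimal DFA: 6 states


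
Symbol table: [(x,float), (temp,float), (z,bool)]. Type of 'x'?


Lookup 'x' → type float


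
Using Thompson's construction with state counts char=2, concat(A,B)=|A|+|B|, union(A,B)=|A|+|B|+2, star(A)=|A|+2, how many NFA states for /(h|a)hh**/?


Syntax tree has 4 char leaf(s), 1 union(s), 2 star(s)
chars contribute 4×2 = 8; each union adds +2; each star adds +2
Total: 8 + 2 + 4 = 14 states


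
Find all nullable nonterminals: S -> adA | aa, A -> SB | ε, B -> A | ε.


A nonterminal is nullable iff some alternative derives ε (directly, or every symbol in it is nullable)
Nullable: {A, B}


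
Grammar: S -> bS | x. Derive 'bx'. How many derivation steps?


Derivation: S => bS => bx
Steps: 2


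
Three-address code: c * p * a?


Break into single-operator statements:
t1 = c * p
t2 = t1 * a


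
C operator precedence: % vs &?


'%' is multiplicative (level 10); '&' is bitwise AND (level 5)
Higher level binds tighter
'%' has higher precedence than '&'


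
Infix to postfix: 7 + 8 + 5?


Left to right (same or higher precedence on left)
Postfix: 7 8 + 5 +


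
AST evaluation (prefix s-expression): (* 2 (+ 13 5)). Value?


Evaluate inner: (+ 13 5) = 18
Evaluate root: (* 2 18) = 36
Result: 36


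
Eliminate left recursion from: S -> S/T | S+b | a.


Left-recursive alternatives: S/T, S+b; non-recursive: a
Introduce S': S -> aS', S' -> /TS' | +bS' | ε


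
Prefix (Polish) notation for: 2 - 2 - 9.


left-to-right (same/higher precedence on left): tree is (- (- 2 2) 9)
Prefix: - - 2 2 9


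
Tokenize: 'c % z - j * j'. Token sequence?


Scan left to right, longest-match per lexeme
Tokens: ID(c), OP(%), ID(z), OP(-), ID(j), OP(*), ID(j)


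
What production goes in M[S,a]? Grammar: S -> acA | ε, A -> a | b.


For [S, a]: 'a' ∈ FIRST(acA)
Entry: S -> acA


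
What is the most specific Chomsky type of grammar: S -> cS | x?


Right-linear: every RHS is a terminal or a terminal followed by one nonterminal
Classification: Type 3 (Regular)


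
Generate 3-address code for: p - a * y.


Break into single-operator statements:
t1 = a * y
t2 = p - t1


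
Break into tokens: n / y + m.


Scan left to right, longest-match per lexeme
Tokens: ID(n), OP(/), ID(y), OP(+), ID(m)


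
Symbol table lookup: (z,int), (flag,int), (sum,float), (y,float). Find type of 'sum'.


Lookup 'sum' → type float


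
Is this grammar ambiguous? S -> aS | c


right-linear, alternatives start with distinct terminals 'a' vs 'c': unique leftmost derivation
Unambiguous


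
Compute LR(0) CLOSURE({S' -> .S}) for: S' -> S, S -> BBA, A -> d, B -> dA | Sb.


Start: S' -> .S
For each item with dot before a nonterminal B, add B -> .γ for every B-production
Closure: [S' -> .S, S -> .BBA, B -> .dA, B -> .Sb]


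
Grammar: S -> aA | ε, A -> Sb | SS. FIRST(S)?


Per alternative of S: FIRST(aA) = {a}; FIRST(ε) = {ε}
FIRST(S) = {a, ε}


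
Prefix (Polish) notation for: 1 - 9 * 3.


'*' binds tighter: tree is (- 1 (* 9 3))
Prefix: - 1 * 9 3


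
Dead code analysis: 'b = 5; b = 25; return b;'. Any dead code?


first assignment to b is overwritten before any read
Dead: 'b = 5'


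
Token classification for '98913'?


Pattern: digits only
Type: INTEGER_LITERAL


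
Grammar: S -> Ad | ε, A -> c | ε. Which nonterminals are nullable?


A nonterminal is nullable iff some alternative derives ε (directly, or every symbol in it is nullable)
Nullable: {A, S}


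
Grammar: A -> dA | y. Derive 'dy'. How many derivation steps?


Derivation: A => dA => dy
Steps: 2


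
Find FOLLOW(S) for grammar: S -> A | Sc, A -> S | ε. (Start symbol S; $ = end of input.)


$ ∈ FOLLOW(S). For each A -> αBβ: add FIRST(β)\{ε} to FOLLOW(B); if β nullable, add FOLLOW(A).
FOLLOW(S) = {$, c}


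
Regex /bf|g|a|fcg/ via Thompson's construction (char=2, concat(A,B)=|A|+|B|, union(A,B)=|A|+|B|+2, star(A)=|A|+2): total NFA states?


Syntax tree has 7 char leaf(s), 3 union(s), 0 star(s)
chars contribute 7×2 = 14; each union adds +2; each star adds +2
Total: 14 + 6 + 0 = 20 states


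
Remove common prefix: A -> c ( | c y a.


Common prefix: 'c'
Factored: A -> c A', A' -> ( | y a


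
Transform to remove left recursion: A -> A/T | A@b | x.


Left-recursive alternatives: A/T, A@b; non-recursive: x
Introduce A': A -> xA', A' -> /TA' | @bA' | ε


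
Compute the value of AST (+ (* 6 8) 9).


Evaluate inner: (* 6 8) = 48
Evaluate root: (+ 48 9) = 57
Result: 57


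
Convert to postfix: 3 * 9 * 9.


Left to right (same or higher precedence on left)
Postfix: 3 9 * 9 *


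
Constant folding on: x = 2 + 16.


2 + 16 = 18 at compile time
Optimized: x = 18


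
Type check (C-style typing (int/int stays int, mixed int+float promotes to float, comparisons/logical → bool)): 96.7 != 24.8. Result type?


Operand types: float != float
Rule: comparison yields bool
Result type: bool


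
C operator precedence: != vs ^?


'!=' is equality (level 6); '^' is bitwise XOR (level 4)
Higher level binds tighter
'!=' has higher precedence than '^'


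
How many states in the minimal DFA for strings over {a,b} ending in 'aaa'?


Track the longest suffix of input matching a prefix of 'aaa': 4 classes (prefixes of length 0..3)
Minimal DFA: 4 states


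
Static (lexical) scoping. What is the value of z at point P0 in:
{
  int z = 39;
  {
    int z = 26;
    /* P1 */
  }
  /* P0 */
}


z declared in the same block as P0
z = 39


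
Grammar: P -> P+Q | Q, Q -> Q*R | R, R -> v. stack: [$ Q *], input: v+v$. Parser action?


no handle; shift 'v'
Action: shift


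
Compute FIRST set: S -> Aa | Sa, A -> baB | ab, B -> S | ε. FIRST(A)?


Per alternative of A: FIRST(baB) = {b}; FIRST(ab) = {a}
FIRST(A) = {a, b}


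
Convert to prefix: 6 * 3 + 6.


left-to-right (same/higher precedence on left): tree is (+ (* 6 3) 6)
Prefix: + * 6 3 6


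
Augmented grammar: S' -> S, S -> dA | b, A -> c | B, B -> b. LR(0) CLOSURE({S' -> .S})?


Start: S' -> .S
For each item with dot before a nonterminal B, add B -> .γ for every B-production
Closure: [S' -> .S, S -> .dA, S -> .b]


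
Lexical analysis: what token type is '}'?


Pattern: delimiter/punctuation
Type: PUNCTUATION


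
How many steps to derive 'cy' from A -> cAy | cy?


Derivation: A => cy
Steps: 1


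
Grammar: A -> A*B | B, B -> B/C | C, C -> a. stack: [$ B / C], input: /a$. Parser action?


handle 'B/C' on top
Action: reduce (B -> B/C)


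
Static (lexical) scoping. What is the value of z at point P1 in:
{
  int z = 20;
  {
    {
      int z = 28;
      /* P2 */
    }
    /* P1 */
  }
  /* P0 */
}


P1's block does not declare z; resolves to the enclosing declaration at depth 0
z = 20


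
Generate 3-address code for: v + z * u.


Break into single-operator statements:
t1 = z * u
t2 = v + t1


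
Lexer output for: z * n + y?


Scan left to right, longest-match per lexeme
Tokens: ID(z), OP(*), ID(n), OP(+), ID(y)


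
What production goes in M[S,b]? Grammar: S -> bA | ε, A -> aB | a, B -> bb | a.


For [S, b]: 'b' ∈ FIRST(bA)
Entry: S -> bA


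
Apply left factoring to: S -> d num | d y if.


Common prefix: 'd'
Factored: S -> d S', S' -> num | y if


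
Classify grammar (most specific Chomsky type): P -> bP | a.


Right-linear: every RHS is a terminal or a terminal followed by one nonterminal
Classification: Type 3 (Regular)


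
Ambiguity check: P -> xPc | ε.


balanced x^n…c^n: each string has a unique parse
Unambiguous


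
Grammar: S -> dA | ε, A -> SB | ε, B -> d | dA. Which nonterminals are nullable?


A nonterminal is nullable iff some alternative derives ε (directly, or every symbol in it is nullable)
Nullable: {A, S}


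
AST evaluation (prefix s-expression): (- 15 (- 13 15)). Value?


Evaluate inner: (- 13 15) = -2
Evaluate root: (- 15 -2) = 17
Result: 17


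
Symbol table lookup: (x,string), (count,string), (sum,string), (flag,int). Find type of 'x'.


Lookup 'x' → type string


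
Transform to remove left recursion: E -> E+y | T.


Left-recursive alternatives: E+y; non-recursive: T
Introduce E': E -> TE', E' -> +yE' | ε


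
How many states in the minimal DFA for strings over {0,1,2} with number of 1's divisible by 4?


Track (count of 1) mod 4: states 0..3, accept at 0
Minimal DFA: 4 states


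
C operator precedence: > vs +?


'+' is additive (level 9); '>' is relational (level 7)
Higher level binds tighter
'+' has higher precedence than '>'


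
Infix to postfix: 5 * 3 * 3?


Left to right (same or higher precedence on left)
Postfix: 5 3 * 3 *


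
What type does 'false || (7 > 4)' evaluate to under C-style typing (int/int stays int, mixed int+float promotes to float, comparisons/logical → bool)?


Operand types: bool || bool
Rule: logical operators take bool operands and yield bool
Result type: bool


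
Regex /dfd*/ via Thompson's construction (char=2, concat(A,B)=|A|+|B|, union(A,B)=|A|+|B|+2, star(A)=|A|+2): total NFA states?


Syntax tree has 3 char leaf(s), 0 union(s), 1 star(s)
chars contribute 3×2 = 6; each union adds +2; each star adds +2
Total: 6 + 0 + 2 = 8 states


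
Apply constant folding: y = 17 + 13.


17 + 13 = 30 at compile time
Optimized: y = 30


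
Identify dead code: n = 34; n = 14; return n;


first assignment to n is overwritten before any read
Dead: 'n = 34'


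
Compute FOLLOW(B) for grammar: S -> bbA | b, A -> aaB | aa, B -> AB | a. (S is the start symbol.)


$ ∈ FOLLOW(S). For each A -> αBβ: add FIRST(β)\{ε} to FOLLOW(B); if β nullable, add FOLLOW(A).
FOLLOW(B) = {$, a}


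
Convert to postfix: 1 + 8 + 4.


Left to right (same or higher precedence on left)
Postfix: 1 8 + 4 +


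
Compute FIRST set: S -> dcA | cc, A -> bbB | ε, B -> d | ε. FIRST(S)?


Per alternative of S: FIRST(dcA) = {d}; FIRST(cc) = {c}
FIRST(S) = {c, d}


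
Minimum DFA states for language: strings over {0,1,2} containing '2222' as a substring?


KMP-style automaton: 4 progress states + 1 absorbing accept = 5
Minimal DFA: 5 states


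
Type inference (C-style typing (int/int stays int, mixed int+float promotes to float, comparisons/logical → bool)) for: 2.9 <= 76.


Operand types: float <= int
Rule: comparison yields bool
Result type: bool


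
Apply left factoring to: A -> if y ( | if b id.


Common prefix: 'if'
Factored: A -> if A', A' -> y ( | b id


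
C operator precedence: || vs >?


'>' is relational (level 7); '||' is logical OR (level 1)
Higher level binds tighter
'>' has higher precedence than '||'


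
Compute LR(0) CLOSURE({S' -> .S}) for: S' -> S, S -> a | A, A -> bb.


Start: S' -> .S
For each item with dot before a nonterminal B, add B -> .γ for every B-production
Closure: [S' -> .S, S -> .a, S -> .A, A -> .bb]


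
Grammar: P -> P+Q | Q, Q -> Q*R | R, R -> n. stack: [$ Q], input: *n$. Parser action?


shift '*' to continue Q -> Q*R
Action: shift


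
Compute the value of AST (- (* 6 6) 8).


Evaluate inner: (* 6 6) = 36
Evaluate root: (- 36 8) = 28
Result: 28


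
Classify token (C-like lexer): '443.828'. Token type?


Pattern: digits with a decimal point
Type: FLOAT_LITERAL


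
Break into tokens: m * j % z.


Scan left to right, longest-match per lexeme
Tokens: ID(m), OP(*), ID(j), OP(%), ID(z)


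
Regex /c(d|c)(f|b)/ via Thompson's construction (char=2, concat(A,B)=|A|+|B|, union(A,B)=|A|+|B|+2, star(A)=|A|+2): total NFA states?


Syntax tree has 5 char leaf(s), 2 union(s), 0 star(s)
chars contribute 5×2 = 10; each union adds +2; each star adds +2
Total: 10 + 4 + 0 = 14 states


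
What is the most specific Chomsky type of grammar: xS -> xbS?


LHS has context (more than one symbol) and |LHS| ≤ |RHS|
Classification: Type 1 (Context-Sensitive)


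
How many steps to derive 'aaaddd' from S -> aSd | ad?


Derivation: S => aSd => aaSdd => aaaddd
Steps: 3


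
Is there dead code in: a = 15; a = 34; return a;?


first assignment to a is overwritten before any read
Dead: 'a = 15'


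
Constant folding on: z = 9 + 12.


9 + 12 = 21 at compile time
Optimized: z = 21


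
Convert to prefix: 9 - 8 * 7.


'*' binds tighter: tree is (- 9 (* 8 7))
Prefix: - 9 * 8 7


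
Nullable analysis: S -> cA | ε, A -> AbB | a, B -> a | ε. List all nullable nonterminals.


A nonterminal is nullable iff some alternative derives ε (directly, or every symbol in it is nullable)
Nullable: {B, S}


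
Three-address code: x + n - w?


Break into single-operator statements:
t1 = x + n
t2 = t1 - w


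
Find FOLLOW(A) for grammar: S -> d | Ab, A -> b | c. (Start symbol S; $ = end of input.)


$ ∈ FOLLOW(S). For each A -> αBβ: add FIRST(β)\{ε} to FOLLOW(B); if β nullable, add FOLLOW(A).
FOLLOW(A) = {b}


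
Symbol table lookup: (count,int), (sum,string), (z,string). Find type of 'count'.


Lookup 'count' → type int


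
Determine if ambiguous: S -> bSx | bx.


balanced b^n…x^n: each string has a unique parse
Unambiguous


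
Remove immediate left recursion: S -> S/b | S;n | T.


Left-recursive alternatives: S/b, S;n; non-recursive: T
Introduce S': S -> TS', S' -> /bS' | ;nS' | ε


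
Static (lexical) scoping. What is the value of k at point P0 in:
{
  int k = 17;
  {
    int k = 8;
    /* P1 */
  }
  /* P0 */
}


k declared in the same block as P0
k = 17


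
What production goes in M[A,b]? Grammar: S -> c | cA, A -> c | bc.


For [A, b]: 'b' ∈ FIRST(bc)
Entry: A -> bc


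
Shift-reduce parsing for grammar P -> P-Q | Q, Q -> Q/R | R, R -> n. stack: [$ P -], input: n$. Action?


no handle ('P-' is not any RHS); shift 'n'
Action: shift


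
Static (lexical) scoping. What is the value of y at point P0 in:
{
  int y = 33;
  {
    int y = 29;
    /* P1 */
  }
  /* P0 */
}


y declared in the same block as P0
y = 33


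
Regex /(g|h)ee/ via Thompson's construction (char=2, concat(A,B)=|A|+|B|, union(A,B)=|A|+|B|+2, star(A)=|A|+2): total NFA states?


Syntax tree has 4 char leaf(s), 1 union(s), 0 star(s)
chars contribute 4×2 = 8; each union adds +2; each star adds +2
Total: 8 + 2 + 0 = 10 states


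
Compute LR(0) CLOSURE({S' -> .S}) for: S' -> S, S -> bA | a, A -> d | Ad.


Start: S' -> .S
For each item with dot before a nonterminal B, add B -> .γ for every B-production
Closure: [S' -> .S, S -> .bA, S -> .a]


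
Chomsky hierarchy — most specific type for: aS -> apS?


LHS has context (more than one symbol) and |LHS| ≤ |RHS|
Classification: Type 1 (Context-Sensitive)


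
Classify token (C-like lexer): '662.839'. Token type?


Pattern: digits with a decimal point
Type: FLOAT_LITERAL


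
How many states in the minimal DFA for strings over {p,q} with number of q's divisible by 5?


Track (count of q) mod 5: states 0..4, accept at 0
Minimal DFA: 5 states


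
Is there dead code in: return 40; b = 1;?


statement follows a return and is unreachable
Dead: 'b = 1'


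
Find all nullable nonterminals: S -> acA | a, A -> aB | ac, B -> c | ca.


A nonterminal is nullable iff some alternative derives ε (directly, or every symbol in it is nullable)
Nullable: {}


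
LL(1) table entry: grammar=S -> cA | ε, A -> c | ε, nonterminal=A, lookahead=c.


For [A, c]: 'c' ∈ FIRST(c)
Entry: A -> c


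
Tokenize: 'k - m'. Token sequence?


Scan left to right, longest-match per lexeme
Tokens: ID(k), OP(-), ID(m)


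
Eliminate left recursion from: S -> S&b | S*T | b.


Left-recursive alternatives: S&b, S*T; non-recursive: b
Introduce S': S -> bS', S' -> &bS' | *TS' | ε


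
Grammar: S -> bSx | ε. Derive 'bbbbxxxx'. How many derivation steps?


Derivation: S => bSx => bbSxx => bbbSxxx => bbbbSxxxx => bbbbxxxx
Steps: 5


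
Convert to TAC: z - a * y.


Break into single-operator statements:
t1 = a * y
t2 = z - t1


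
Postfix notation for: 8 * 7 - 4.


Left to right (same or higher precedence on left)
Postfix: 8 7 * 4 -


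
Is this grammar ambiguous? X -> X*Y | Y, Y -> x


precedence layered via separate nonterminal Y: deterministic
Unambiguous


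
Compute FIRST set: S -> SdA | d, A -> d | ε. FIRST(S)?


Per alternative of S: FIRST(SdA) = {d}; FIRST(d) = {d}
FIRST(S) = {d}


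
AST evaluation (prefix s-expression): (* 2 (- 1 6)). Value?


Evaluate inner: (- 1 6) = -5
Evaluate root: (* 2 -5) = -10
Result: -10


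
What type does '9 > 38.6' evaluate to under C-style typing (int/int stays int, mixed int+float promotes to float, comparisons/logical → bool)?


Operand types: int > float
Rule: comparison yields bool
Result type: bool


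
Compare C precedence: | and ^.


'^' is bitwise XOR (level 4); '|' is bitwise OR (level 3)
Higher level binds tighter
'^' has higher precedence than '|'


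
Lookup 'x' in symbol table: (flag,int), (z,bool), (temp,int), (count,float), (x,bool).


Lookup 'x' → type bool


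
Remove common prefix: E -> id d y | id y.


Common prefix: 'id'
Factored: E -> id E', E' -> d y | y


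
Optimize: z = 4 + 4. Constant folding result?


4 + 4 = 8 at compile time
Optimized: z = 8


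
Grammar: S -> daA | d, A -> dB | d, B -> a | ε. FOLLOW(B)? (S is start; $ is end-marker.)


$ ∈ FOLLOW(S). For each A -> αBβ: add FIRST(β)\{ε} to FOLLOW(B); if β nullable, add FOLLOW(A).
FOLLOW(B) = {$}


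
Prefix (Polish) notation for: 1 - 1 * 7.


'*' binds tighter: tree is (- 1 (* 1 7))
Prefix: - 1 * 1 7


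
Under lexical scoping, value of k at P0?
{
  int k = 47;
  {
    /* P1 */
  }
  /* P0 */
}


k declared in the same block as P0
k = 47


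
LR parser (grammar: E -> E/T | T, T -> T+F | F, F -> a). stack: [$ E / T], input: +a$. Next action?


'+' can extend T; shift to build T -> T+F
Action: shift


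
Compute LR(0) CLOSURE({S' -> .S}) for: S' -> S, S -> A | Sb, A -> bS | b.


Start: S' -> .S
For each item with dot before a nonterminal B, add B -> .γ for every B-production
Closure: [S' -> .S, S -> .A, S -> .Sb, A -> .bS, A -> .b]


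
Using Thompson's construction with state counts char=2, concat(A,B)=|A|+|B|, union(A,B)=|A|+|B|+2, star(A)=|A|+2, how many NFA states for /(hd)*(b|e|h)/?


Syntax tree has 5 char leaf(s), 2 union(s), 1 star(s)
chars contribute 5×2 = 10; each union adds +2; each star adds +2
Total: 10 + 4 + 2 = 16 states


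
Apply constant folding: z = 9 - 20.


9 - 20 = -11 at compile time
Optimized: z = -11


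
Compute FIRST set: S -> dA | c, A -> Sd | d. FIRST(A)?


Per alternative of A: FIRST(Sd) = {c, d}; FIRST(d) = {d}
FIRST(A) = {c, d}


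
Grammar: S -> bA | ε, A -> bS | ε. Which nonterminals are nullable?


A nonterminal is nullable iff some alternative derives ε (directly, or every symbol in it is nullable)
Nullable: {A, S}


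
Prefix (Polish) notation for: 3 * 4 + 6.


left-to-right (same/higher precedence on left): tree is (+ (* 3 4) 6)
Prefix: + * 3 4 6


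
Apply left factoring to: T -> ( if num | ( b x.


Common prefix: '('
Factored: T -> ( T', T' -> if num | b x


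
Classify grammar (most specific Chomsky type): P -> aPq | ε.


Single nonterminal LHS, but a^n q^n is not regular
Classification: Type 2 (Context-Free)


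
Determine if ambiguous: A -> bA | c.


right-linear, alternatives start with distinct terminals 'b' vs 'c': unique leftmost derivation
Unambiguous


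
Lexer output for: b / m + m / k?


Scan left to right, longest-match per lexeme
Tokens: ID(b), OP(/), ID(m), OP(+), ID(m), OP(/), ID(k)


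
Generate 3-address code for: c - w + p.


Break into single-operator statements:
t1 = c - w
t2 = t1 + p


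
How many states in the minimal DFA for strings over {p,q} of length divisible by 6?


Track length mod 6: states 0..5, accept at 0
Minimal DFA: 6 states


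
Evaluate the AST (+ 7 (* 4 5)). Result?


Evaluate inner: (* 4 5) = 20
Evaluate root: (+ 7 20) = 27
Result: 27


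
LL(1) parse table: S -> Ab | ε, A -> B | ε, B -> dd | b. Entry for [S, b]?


For [S, b]: 'b' ∈ FIRST(Ab)
Entry: S -> Ab


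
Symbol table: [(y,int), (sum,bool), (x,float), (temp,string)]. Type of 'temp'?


Lookup 'temp' → type string


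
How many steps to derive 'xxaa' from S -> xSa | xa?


Derivation: S => xSa => xxaa
Steps: 2


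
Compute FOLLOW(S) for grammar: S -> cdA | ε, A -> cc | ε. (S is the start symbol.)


$ ∈ FOLLOW(S). For each A -> αBβ: add FIRST(β)\{ε} to FOLLOW(B); if β nullable, add FOLLOW(A).
FOLLOW(S) = {$}


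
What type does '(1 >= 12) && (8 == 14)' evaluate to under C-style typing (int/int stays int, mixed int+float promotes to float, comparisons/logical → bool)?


Operand types: bool && bool
Rule: logical operators take bool operands and yield bool
Result type: bool


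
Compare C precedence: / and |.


'/' is multiplicative (level 10); '|' is bitwise OR (level 3)
Higher level binds tighter
'/' has higher precedence than '|'


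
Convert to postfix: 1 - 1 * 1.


* has higher precedence, evaluate 1*1 first
Postfix: 1 1 1 * -


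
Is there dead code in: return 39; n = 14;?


statement follows a return and is unreachable
Dead: 'n = 14'


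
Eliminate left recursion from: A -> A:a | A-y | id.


Left-recursive alternatives: A:a, A-y; non-recursive: id
Introduce A': A -> idA', A' -> :aA' | -yA' | ε


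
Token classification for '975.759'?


Pattern: digits with a decimal point
Type: FLOAT_LITERAL


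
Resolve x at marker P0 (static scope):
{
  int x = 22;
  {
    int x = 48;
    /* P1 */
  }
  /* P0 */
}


x declared in the same block as P0
x = 22


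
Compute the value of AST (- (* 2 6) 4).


Evaluate inner: (* 2 6) = 12
Evaluate root: (- 12 4) = 8
Result: 8


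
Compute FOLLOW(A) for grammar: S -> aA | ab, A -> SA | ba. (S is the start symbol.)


$ ∈ FOLLOW(S). For each A -> αBβ: add FIRST(β)\{ε} to FOLLOW(B); if β nullable, add FOLLOW(A).
FOLLOW(A) = {$, a, b}


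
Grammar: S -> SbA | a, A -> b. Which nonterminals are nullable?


A nonterminal is nullable iff some alternative derives ε (directly, or every symbol in it is nullable)
Nullable: {}


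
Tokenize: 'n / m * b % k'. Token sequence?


Scan left to right, longest-match per lexeme
Tokens: ID(n), OP(/), ID(m), OP(*), ID(b), OP(%), ID(k)


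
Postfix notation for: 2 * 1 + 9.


Left to right (same or higher precedence on left)
Postfix: 2 1 * 9 +


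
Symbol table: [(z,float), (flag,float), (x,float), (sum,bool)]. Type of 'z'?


Lookup 'z' → type float


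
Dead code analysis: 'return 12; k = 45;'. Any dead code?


statement follows a return and is unreachable
Dead: 'k = 45'


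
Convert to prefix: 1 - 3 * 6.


'*' binds tighter: tree is (- 1 (* 3 6))
Prefix: - 1 * 3 6


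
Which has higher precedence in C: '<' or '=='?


'<' is relational (level 7); '==' is equality (level 6)
Higher level binds tighter
'<' has higher precedence than '=='


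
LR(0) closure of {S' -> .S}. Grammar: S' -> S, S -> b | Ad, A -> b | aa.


Start: S' -> .S
For each item with dot before a nonterminal B, add B -> .γ for every B-production
Closure: [S' -> .S, S -> .b, S -> .Ad, A -> .b, A -> .aa]


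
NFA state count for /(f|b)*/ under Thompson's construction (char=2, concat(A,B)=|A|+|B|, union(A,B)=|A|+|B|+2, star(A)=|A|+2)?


Syntax tree has 2 char leaf(s), 1 union(s), 1 star(s)
chars contribute 2×2 = 4; each union adds +2; each star adds +2
Total: 4 + 2 + 2 = 8 states


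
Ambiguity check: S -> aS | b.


right-linear, alternatives start with distinct terminals 'a' vs 'b': unique leftmost derivation
Unambiguous


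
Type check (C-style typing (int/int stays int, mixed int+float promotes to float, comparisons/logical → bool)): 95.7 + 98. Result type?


Operand types: float + int
Rule: mixed int/float promotes to float; int/int stays int
Result type: float


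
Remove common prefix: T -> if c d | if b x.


Common prefix: 'if'
Factored: T -> if T', T' -> c d | b x


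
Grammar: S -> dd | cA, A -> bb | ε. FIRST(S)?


Per alternative of S: FIRST(dd) = {d}; FIRST(cA) = {c}
FIRST(S) = {c, d}


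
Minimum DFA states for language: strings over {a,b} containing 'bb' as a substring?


KMP-style automaton: 2 progress states + 1 absorbing accept = 3
Minimal DFA: 3 states


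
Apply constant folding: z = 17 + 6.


17 + 6 = 23 at compile time
Optimized: z = 23


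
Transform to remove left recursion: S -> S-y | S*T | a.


Left-recursive alternatives: S-y, S*T; non-recursive: a
Introduce S': S -> aS', S' -> -yS' | *TS' | ε
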